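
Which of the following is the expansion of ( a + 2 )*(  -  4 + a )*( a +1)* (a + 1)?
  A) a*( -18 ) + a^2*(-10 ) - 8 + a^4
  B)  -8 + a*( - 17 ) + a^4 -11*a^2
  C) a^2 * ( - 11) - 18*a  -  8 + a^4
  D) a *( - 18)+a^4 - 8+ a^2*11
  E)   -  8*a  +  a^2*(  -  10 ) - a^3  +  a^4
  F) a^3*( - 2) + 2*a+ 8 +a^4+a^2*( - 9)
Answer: C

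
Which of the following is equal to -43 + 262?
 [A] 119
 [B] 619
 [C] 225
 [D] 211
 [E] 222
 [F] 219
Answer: F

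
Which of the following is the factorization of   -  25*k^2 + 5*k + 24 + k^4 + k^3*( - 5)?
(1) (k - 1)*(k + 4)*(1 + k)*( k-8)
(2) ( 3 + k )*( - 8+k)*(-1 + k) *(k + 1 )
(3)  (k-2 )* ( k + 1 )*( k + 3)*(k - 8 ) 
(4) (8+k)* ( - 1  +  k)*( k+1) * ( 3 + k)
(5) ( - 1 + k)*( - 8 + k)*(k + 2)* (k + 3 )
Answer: 2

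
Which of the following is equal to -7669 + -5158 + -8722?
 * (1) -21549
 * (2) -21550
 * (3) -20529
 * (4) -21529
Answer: 1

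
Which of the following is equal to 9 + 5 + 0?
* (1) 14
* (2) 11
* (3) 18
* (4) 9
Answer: 1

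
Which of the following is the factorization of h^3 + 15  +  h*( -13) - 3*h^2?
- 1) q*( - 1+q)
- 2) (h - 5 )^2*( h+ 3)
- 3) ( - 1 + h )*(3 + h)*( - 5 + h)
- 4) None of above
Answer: 3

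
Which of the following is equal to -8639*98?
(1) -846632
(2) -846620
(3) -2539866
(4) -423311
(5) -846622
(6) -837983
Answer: 5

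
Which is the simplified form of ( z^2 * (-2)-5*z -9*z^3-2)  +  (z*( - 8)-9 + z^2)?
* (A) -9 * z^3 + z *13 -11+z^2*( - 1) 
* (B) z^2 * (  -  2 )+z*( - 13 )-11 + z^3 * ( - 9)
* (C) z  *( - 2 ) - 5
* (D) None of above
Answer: D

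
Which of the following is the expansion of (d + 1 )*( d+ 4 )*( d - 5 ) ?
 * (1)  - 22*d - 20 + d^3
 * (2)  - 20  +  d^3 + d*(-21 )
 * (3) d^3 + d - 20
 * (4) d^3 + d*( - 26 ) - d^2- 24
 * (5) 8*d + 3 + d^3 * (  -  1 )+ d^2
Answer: 2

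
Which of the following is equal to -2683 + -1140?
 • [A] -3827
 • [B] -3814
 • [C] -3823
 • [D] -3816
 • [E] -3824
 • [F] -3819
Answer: C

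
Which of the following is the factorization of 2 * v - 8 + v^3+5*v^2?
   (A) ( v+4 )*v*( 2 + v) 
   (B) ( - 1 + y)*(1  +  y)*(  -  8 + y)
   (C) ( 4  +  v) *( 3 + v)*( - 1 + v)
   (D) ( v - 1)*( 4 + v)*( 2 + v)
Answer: D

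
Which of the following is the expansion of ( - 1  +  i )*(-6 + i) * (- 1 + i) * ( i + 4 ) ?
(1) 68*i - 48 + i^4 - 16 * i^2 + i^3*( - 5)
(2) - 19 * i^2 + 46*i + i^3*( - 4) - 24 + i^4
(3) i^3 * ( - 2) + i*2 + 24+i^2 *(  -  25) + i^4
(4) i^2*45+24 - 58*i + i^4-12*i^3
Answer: 2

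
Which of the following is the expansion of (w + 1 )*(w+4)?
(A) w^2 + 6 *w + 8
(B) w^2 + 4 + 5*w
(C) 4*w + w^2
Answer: B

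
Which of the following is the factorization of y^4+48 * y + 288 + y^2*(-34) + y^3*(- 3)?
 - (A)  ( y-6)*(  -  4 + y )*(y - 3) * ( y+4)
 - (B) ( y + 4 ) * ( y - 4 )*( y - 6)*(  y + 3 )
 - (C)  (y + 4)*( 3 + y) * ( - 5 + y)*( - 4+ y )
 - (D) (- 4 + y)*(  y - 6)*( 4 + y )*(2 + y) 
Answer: B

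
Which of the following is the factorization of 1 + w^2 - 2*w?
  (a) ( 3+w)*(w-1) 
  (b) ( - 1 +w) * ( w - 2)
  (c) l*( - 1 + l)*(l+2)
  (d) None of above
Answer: d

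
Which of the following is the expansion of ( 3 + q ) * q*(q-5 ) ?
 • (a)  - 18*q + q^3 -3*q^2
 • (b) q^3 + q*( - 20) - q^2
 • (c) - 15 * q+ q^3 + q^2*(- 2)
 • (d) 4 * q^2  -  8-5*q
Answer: c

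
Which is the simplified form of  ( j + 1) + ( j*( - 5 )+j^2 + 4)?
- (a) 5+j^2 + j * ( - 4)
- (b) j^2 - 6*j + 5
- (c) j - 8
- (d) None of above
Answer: a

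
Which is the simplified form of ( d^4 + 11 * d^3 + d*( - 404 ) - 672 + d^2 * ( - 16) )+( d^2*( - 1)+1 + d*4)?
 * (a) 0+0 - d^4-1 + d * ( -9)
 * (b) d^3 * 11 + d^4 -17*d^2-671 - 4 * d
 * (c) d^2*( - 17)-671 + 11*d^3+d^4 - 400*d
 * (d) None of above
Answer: c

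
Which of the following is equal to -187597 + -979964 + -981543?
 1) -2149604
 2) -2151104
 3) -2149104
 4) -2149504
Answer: 3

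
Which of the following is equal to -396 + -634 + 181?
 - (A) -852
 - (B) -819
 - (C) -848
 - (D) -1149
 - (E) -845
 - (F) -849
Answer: F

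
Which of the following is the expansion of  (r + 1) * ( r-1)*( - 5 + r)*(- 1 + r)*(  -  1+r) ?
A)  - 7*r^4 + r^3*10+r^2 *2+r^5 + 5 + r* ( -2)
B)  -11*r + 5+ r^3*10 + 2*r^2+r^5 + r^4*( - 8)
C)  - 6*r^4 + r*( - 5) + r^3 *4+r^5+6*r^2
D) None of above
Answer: D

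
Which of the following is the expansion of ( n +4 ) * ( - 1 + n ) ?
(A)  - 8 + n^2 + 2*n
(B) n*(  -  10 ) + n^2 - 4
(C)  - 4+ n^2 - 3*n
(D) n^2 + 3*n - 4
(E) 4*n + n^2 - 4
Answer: D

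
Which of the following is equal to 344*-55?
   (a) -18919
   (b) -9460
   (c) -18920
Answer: c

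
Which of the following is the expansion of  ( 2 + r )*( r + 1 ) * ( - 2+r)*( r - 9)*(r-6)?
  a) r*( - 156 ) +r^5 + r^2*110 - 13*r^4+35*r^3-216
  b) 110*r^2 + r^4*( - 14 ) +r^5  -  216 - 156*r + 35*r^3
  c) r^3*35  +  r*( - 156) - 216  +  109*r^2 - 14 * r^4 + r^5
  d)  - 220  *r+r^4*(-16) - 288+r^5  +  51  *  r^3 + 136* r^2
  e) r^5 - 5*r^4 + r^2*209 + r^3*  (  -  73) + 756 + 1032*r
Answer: b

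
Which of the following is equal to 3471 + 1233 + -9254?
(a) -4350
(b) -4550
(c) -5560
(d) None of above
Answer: b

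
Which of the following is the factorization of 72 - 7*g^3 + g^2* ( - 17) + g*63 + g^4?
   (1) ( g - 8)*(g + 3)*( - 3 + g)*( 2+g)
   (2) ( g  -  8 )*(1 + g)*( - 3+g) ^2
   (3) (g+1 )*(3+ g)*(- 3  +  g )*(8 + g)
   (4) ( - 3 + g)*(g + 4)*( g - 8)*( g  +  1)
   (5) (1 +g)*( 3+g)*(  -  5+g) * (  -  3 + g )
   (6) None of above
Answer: 6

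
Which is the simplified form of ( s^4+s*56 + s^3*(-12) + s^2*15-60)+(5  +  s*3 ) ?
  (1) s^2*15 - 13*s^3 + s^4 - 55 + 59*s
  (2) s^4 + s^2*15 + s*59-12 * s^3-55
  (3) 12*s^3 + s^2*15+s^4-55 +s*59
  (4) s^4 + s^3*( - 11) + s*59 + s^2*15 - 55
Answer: 2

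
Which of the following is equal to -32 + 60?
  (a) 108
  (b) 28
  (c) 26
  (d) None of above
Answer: b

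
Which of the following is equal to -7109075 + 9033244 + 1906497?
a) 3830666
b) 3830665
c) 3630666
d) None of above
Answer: a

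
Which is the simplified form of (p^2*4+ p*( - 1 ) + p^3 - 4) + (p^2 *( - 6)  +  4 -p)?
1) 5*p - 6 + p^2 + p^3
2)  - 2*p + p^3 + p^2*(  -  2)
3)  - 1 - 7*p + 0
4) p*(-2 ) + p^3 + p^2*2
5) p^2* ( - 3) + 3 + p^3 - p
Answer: 2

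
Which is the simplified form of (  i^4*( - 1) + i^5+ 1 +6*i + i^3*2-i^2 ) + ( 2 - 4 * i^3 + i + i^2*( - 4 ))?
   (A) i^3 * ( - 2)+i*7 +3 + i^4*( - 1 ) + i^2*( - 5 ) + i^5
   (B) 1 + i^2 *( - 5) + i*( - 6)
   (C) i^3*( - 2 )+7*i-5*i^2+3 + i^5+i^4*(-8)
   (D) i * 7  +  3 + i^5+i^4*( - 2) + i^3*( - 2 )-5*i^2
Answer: A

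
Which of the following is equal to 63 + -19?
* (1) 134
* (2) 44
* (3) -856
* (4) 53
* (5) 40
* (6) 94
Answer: 2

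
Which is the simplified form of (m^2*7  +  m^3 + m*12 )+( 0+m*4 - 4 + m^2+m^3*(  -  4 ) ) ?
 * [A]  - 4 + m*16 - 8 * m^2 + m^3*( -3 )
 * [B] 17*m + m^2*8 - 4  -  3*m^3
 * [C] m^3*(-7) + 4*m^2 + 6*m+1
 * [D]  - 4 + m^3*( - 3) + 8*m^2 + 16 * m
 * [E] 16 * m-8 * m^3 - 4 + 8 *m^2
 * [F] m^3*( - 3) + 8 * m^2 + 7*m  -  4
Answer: D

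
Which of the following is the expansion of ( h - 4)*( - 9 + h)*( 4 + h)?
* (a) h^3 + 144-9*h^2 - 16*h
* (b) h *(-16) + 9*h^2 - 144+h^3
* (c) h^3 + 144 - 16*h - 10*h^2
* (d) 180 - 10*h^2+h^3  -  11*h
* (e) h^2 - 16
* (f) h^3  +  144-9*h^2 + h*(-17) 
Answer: a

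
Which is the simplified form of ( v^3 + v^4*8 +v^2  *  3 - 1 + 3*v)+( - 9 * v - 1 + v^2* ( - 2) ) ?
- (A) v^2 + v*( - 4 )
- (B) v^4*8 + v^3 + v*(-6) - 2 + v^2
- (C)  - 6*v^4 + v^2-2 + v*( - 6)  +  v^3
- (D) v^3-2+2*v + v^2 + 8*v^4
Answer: B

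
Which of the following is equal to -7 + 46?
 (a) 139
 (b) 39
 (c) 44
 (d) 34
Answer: b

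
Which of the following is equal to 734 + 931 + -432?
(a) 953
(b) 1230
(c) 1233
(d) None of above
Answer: c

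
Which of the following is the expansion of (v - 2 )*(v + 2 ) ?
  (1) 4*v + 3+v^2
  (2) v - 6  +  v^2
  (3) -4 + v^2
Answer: 3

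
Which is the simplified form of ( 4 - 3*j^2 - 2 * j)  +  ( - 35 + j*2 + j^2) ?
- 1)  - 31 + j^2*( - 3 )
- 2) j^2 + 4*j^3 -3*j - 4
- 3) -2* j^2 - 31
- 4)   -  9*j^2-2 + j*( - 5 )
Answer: 3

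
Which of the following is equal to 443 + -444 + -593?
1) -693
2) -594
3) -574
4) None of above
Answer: 2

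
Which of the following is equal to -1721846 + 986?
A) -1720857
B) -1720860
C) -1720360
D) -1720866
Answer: B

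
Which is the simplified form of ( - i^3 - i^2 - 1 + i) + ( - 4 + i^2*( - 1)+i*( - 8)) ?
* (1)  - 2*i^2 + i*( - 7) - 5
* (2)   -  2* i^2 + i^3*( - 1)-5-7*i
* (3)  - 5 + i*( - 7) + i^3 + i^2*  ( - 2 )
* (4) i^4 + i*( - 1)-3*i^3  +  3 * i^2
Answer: 2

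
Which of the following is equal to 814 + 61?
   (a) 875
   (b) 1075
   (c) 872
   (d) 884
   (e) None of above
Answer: a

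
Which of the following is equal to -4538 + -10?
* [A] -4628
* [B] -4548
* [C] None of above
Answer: B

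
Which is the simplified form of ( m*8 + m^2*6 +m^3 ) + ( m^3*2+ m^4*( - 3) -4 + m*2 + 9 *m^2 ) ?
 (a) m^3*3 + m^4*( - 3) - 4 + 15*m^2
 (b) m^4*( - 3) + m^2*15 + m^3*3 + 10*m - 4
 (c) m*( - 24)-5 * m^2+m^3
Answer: b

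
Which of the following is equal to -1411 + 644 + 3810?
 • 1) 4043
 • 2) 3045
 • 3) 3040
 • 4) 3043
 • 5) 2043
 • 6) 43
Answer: 4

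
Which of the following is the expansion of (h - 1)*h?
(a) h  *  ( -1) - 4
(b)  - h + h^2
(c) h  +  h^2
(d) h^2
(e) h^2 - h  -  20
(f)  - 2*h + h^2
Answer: b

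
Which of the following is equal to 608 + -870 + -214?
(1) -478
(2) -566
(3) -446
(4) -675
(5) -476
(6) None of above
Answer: 5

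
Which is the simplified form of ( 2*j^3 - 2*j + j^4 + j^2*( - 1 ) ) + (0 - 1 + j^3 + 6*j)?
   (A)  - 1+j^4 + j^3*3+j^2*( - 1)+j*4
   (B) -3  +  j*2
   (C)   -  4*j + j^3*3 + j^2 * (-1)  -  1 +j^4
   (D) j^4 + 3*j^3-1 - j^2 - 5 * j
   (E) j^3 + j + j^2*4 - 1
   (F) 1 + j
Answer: A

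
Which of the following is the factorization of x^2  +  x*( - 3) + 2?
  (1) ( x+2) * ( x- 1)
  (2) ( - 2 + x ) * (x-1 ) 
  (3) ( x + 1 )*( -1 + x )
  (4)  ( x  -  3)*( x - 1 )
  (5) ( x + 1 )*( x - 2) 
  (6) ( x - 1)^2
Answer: 2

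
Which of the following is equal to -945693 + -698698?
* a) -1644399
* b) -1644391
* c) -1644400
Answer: b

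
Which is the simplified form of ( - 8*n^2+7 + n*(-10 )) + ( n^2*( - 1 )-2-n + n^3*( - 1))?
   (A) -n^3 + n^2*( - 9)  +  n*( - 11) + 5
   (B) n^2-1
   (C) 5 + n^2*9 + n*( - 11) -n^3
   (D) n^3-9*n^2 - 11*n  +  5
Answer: A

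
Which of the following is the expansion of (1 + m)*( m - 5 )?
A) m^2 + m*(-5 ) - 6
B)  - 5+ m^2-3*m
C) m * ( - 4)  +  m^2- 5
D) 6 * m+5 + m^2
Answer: C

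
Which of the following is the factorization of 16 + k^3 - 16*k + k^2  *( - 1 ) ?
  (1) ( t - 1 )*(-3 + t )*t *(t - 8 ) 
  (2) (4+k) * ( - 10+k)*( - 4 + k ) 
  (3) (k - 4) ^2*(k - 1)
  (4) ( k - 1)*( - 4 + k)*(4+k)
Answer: 4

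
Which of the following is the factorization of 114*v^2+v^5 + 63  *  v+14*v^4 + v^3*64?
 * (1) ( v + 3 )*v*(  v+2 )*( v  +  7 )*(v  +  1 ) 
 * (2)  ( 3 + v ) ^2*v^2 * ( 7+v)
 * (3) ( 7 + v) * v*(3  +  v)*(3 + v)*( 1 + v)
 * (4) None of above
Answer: 3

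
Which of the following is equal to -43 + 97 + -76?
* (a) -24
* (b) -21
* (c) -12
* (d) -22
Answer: d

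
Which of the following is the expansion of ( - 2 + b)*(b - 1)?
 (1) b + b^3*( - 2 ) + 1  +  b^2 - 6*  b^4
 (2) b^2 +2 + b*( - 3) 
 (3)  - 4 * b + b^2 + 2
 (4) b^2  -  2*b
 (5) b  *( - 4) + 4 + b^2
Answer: 2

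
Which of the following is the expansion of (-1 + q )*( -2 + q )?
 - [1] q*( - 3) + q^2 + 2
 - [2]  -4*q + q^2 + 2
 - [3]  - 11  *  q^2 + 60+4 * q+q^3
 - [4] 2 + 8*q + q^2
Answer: 1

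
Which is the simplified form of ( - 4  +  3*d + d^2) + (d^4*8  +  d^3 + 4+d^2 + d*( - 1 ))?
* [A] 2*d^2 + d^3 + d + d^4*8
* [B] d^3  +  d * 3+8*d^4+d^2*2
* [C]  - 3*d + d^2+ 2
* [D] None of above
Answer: D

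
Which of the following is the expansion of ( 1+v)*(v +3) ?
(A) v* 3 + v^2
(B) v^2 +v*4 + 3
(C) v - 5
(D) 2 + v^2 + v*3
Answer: B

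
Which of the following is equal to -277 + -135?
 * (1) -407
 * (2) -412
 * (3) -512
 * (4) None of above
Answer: 2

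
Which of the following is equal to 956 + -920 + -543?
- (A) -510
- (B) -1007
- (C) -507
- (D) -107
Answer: C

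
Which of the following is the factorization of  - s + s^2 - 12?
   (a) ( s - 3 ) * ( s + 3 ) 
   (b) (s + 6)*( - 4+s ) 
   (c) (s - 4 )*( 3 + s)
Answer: c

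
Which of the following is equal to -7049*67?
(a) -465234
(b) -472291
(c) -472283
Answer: c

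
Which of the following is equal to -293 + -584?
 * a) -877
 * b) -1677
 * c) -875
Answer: a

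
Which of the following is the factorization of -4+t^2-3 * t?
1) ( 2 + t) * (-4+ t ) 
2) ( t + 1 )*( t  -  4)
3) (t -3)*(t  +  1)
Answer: 2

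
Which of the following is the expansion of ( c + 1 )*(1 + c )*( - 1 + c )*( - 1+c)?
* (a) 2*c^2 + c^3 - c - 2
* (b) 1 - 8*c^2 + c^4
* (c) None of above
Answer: c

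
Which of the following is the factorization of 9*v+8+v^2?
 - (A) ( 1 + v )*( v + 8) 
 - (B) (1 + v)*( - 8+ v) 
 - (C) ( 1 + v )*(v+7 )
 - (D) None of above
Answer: A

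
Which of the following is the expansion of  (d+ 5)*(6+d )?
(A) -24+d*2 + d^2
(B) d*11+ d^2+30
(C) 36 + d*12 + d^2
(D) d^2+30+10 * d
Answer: B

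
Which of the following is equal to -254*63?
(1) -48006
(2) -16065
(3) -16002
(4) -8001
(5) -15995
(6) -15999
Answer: 3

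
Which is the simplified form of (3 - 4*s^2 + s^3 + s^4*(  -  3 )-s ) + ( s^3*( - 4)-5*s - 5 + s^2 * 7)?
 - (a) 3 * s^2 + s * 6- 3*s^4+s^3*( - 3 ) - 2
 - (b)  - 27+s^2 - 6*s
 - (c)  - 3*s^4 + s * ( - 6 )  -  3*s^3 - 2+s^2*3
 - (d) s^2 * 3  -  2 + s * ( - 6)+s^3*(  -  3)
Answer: c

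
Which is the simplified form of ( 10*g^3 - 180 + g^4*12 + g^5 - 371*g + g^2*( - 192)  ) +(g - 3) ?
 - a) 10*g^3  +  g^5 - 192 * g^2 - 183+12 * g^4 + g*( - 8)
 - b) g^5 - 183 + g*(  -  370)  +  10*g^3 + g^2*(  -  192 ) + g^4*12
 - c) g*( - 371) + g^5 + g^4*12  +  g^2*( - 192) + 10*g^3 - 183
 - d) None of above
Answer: b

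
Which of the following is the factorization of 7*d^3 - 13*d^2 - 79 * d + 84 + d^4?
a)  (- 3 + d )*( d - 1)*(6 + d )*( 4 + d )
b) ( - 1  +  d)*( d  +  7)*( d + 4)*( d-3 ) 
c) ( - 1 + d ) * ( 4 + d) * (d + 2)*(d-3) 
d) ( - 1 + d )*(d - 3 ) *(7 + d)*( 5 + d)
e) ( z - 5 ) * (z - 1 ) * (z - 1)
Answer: b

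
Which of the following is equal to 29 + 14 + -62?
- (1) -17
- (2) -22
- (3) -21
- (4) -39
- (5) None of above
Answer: 5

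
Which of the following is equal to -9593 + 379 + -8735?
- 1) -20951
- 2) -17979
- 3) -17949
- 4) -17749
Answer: 3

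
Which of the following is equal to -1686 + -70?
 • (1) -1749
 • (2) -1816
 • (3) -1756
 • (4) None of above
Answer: 3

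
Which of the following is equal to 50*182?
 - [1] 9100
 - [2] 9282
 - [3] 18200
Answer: 1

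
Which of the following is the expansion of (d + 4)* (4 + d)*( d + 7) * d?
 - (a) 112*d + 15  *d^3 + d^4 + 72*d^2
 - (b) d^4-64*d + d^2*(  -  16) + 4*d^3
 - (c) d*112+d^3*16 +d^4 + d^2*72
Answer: a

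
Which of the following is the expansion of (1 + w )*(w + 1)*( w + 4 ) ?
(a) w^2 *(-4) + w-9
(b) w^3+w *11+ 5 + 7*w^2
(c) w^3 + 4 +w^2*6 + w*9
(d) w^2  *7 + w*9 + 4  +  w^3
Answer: c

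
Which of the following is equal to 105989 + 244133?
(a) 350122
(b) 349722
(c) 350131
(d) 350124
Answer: a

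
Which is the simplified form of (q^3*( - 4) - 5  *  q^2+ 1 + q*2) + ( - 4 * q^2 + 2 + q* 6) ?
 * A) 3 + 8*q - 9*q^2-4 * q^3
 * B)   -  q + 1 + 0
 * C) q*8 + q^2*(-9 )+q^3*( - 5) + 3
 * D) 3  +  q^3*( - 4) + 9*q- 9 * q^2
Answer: A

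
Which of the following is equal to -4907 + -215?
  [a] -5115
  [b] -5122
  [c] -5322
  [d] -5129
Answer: b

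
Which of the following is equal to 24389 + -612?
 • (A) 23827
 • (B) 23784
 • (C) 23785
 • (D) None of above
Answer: D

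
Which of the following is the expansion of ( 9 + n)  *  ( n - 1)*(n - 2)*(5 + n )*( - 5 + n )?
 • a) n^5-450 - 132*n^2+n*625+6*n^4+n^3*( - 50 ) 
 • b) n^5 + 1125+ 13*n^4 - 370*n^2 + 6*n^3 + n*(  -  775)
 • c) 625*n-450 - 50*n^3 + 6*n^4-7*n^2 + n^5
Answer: a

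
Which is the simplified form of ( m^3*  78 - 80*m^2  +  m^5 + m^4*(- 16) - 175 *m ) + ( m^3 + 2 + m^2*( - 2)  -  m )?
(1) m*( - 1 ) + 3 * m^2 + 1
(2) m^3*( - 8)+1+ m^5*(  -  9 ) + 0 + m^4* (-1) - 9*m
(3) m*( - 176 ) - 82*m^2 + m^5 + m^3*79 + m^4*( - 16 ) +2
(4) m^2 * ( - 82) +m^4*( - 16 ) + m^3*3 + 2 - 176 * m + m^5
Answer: 3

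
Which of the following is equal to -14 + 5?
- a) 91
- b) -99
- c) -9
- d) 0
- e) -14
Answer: c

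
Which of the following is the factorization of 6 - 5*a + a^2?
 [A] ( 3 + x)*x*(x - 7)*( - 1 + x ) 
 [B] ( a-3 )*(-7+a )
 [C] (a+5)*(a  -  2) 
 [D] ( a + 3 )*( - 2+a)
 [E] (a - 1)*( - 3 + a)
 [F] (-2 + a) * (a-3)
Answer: F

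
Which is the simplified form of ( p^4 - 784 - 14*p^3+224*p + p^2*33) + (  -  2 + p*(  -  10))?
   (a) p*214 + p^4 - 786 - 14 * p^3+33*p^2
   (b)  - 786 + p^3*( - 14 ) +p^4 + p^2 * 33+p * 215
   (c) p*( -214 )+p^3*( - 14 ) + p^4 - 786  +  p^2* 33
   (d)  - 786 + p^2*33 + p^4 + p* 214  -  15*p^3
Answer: a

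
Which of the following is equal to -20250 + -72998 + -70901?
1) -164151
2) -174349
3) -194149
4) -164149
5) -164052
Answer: 4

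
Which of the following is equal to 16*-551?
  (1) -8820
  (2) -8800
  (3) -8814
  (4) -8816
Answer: 4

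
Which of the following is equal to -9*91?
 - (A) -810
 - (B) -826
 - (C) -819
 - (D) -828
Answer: C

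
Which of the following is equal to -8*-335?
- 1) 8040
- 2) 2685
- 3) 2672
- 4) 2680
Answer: 4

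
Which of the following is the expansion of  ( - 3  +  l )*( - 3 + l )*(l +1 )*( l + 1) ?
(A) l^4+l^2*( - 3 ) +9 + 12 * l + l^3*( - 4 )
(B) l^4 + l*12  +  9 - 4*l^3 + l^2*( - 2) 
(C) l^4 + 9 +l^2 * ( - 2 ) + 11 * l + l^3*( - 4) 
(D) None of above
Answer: B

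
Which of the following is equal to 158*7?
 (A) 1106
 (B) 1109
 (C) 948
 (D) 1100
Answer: A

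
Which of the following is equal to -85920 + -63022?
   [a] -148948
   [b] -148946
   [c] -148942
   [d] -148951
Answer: c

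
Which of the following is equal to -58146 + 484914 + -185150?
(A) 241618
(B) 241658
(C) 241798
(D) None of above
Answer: A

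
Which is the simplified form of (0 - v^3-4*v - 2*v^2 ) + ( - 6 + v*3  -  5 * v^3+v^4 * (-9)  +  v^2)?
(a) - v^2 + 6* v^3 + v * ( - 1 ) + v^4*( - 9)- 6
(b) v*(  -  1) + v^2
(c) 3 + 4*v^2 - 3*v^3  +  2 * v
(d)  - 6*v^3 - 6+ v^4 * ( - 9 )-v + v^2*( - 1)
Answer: d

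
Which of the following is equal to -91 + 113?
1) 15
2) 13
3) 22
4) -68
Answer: 3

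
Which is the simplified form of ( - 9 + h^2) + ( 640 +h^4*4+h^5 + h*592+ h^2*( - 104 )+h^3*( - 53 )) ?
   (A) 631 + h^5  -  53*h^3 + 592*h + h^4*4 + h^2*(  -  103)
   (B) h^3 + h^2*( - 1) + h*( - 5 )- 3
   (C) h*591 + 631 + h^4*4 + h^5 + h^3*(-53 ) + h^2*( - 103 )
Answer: A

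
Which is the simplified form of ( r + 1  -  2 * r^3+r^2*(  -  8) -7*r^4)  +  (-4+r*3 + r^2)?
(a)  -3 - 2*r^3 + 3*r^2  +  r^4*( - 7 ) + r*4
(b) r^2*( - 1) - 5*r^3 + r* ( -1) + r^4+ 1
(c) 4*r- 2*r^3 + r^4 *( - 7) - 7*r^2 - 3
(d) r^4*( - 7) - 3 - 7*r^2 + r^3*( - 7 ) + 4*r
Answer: c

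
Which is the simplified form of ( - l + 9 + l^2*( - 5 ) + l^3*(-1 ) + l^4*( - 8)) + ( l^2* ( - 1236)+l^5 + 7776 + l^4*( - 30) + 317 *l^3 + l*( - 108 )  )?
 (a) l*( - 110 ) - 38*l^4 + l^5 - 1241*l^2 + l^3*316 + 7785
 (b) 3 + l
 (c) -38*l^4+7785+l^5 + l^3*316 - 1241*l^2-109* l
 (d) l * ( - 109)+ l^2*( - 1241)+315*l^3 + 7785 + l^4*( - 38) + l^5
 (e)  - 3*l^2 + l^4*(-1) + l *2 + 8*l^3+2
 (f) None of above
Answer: c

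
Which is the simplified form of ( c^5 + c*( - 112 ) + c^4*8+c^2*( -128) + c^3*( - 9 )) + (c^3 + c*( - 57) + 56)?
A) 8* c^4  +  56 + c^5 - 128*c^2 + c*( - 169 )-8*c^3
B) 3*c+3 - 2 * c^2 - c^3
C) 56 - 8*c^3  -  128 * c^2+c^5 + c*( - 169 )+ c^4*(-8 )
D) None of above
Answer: A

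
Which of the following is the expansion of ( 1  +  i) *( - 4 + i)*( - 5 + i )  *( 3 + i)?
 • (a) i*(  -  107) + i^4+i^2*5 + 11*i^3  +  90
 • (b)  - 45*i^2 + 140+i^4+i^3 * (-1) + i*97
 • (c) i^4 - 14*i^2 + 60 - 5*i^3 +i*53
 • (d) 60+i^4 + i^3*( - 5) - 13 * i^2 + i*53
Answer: d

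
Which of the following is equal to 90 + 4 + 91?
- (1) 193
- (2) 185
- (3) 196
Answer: 2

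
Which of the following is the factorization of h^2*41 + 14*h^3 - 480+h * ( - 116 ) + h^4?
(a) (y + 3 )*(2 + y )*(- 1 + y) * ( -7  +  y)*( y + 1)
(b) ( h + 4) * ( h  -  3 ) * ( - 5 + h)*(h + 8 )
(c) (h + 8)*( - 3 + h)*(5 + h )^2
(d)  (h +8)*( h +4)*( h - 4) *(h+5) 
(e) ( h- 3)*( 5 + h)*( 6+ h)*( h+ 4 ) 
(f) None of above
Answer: f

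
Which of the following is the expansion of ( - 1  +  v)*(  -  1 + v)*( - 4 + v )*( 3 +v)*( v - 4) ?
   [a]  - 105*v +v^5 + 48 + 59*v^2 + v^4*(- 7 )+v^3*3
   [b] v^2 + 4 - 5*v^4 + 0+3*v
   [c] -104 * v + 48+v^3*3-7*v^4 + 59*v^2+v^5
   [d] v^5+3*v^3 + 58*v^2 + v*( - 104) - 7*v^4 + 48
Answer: c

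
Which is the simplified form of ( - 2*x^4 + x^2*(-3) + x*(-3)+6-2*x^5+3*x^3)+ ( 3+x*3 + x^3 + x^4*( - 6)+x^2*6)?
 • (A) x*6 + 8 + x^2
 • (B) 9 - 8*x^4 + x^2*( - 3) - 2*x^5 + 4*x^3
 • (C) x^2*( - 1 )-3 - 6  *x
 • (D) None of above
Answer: D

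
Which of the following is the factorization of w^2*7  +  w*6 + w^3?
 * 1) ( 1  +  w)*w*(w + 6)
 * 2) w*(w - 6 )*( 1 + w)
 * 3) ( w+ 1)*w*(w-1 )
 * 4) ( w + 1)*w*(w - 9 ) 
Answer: 1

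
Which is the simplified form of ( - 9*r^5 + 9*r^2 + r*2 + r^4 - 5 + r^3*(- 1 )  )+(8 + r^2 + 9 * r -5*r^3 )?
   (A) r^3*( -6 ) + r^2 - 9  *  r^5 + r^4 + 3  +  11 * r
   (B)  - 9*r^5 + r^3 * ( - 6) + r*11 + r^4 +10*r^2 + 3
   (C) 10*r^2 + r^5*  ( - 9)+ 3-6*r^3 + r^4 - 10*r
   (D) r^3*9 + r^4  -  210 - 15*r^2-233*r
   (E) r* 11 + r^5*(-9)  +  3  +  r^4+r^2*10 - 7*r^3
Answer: B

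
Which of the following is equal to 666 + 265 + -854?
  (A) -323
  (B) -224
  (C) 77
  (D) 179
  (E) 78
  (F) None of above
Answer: C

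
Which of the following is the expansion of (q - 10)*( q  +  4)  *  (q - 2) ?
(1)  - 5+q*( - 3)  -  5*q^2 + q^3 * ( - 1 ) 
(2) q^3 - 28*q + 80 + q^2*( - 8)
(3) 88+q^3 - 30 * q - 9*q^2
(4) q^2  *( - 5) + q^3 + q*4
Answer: 2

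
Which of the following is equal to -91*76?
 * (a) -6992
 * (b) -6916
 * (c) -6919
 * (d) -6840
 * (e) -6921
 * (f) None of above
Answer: b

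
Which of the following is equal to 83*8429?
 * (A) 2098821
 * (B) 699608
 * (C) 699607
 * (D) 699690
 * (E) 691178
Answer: C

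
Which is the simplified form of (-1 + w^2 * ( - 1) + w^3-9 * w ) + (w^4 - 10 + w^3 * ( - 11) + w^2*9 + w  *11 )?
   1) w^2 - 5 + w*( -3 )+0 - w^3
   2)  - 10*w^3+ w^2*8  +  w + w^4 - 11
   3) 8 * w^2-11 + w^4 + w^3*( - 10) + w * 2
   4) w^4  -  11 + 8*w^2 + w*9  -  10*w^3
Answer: 3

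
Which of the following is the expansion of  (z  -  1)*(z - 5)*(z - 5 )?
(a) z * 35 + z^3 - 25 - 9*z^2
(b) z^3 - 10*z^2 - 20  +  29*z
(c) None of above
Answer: c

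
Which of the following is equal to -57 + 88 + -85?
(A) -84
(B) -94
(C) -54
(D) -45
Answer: C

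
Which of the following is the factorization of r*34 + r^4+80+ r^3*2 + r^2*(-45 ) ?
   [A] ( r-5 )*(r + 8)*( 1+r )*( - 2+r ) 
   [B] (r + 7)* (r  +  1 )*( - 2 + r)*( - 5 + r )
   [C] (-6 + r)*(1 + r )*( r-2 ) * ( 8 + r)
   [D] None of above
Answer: A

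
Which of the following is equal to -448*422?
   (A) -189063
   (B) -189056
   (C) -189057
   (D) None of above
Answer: B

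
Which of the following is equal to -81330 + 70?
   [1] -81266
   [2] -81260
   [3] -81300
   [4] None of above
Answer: 2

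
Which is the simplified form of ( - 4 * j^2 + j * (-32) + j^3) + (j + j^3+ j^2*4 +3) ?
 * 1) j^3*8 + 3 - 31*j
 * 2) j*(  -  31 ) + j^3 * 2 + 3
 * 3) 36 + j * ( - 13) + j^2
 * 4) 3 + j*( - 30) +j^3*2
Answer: 2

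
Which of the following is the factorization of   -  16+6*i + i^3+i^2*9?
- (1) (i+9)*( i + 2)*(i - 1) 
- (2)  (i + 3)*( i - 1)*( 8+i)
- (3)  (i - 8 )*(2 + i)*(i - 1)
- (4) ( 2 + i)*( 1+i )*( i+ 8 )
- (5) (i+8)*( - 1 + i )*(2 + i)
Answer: 5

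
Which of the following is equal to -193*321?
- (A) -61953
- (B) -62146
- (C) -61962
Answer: A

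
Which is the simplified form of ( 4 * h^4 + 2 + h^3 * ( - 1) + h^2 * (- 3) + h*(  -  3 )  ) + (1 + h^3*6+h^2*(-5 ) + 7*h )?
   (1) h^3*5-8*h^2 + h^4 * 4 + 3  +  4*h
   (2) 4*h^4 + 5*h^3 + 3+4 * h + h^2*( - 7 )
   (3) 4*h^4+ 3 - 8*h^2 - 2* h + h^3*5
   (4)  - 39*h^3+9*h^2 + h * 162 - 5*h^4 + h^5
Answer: 1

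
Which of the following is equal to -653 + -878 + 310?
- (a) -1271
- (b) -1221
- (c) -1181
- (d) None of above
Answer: b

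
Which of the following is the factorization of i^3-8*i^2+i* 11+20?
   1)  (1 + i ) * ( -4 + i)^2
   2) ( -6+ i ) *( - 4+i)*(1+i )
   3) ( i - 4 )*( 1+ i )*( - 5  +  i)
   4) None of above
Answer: 3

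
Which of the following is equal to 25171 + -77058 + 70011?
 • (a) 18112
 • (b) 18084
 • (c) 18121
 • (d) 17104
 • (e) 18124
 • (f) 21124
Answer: e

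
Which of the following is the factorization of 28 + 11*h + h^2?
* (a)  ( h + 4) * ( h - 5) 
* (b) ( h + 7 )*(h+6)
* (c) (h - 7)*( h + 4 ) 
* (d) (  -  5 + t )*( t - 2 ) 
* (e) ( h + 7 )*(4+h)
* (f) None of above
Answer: e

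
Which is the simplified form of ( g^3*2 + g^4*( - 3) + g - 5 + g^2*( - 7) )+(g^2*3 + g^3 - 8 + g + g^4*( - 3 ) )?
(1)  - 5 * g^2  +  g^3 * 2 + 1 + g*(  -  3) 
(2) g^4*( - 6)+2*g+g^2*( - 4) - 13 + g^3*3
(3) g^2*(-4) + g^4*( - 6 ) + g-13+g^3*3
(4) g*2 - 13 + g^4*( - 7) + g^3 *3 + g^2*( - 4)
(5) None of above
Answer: 2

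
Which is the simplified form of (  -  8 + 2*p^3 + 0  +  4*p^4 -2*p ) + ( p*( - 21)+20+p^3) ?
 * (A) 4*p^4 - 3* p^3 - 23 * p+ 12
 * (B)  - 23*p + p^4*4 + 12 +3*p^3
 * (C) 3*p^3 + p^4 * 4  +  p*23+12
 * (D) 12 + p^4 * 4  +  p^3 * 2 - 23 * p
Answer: B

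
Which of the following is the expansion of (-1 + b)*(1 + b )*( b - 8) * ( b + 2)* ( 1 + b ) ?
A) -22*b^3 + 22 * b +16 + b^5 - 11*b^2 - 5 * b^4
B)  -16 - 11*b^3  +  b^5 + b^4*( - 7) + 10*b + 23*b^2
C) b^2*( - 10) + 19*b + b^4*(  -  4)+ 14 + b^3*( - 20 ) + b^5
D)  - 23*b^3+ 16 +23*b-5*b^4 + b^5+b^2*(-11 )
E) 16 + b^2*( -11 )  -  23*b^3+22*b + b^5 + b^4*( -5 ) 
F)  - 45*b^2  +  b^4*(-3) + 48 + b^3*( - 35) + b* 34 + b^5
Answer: E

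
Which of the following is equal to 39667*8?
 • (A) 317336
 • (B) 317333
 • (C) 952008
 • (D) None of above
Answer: A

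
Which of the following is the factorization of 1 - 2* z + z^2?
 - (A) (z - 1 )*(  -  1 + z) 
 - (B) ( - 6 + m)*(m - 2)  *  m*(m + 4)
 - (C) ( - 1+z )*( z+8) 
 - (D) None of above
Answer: A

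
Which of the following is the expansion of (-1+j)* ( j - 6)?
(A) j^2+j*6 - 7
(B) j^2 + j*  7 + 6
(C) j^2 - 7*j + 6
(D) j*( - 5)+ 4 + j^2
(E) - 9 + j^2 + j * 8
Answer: C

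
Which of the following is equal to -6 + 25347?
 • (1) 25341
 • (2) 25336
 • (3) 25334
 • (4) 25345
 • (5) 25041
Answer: 1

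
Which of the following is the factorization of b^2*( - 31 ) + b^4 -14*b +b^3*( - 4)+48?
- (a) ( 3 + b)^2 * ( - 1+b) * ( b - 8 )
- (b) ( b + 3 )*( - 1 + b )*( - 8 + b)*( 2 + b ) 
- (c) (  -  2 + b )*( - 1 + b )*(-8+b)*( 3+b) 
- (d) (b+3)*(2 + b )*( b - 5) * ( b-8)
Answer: b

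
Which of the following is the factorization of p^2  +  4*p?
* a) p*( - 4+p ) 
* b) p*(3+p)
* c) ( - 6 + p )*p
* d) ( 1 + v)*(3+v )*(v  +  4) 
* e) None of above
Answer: e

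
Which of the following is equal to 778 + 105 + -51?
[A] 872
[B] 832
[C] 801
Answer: B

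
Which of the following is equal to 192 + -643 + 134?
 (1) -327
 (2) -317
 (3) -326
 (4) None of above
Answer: 2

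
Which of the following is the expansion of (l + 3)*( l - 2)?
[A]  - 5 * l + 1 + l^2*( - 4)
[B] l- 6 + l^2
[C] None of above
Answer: B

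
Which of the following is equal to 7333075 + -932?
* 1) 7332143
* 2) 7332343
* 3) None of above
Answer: 1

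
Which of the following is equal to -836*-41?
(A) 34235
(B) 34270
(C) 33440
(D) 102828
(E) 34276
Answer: E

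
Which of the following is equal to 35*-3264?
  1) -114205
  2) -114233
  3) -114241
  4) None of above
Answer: 4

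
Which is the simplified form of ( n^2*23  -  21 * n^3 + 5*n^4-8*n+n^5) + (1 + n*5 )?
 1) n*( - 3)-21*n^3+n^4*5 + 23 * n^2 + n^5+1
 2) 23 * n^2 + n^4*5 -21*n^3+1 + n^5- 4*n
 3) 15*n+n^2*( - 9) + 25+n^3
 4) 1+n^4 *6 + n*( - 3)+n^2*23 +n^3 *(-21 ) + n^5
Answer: 1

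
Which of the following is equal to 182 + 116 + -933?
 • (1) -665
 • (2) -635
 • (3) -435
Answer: 2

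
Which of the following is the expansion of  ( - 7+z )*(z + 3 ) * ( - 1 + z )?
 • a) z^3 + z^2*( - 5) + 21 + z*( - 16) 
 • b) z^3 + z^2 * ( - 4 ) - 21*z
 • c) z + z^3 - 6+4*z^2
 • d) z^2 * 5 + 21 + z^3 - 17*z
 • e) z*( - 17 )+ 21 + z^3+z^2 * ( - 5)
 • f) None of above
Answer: e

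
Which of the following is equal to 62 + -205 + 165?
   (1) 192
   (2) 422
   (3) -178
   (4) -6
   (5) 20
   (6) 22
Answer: 6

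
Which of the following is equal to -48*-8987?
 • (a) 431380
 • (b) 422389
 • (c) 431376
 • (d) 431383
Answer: c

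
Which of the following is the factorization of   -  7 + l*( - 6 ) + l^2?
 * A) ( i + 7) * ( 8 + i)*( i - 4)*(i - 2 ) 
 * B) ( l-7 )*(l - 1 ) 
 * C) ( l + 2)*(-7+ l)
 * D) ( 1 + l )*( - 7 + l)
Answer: D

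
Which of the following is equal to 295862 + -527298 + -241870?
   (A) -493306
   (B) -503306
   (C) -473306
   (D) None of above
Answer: C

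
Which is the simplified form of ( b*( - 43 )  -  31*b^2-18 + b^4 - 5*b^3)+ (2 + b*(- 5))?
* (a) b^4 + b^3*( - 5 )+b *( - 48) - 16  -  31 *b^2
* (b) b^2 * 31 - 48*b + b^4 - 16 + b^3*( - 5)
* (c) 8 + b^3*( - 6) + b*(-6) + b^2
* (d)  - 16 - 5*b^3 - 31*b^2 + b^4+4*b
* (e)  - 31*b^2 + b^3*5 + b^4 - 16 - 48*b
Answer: a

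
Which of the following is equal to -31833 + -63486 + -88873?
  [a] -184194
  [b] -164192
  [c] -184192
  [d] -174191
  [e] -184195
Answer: c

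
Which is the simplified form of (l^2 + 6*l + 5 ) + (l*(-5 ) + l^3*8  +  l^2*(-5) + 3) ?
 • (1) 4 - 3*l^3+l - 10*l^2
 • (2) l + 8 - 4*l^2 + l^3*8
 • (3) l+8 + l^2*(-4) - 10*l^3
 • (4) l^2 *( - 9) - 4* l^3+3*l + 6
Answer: 2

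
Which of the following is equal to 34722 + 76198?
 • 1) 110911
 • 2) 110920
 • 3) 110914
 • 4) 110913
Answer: 2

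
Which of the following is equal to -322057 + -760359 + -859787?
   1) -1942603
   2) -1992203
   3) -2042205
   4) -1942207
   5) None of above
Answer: 5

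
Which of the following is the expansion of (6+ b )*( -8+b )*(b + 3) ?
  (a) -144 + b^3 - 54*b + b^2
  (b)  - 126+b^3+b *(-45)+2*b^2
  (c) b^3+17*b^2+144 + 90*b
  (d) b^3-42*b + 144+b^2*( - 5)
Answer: a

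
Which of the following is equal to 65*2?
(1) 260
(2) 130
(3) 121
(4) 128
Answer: 2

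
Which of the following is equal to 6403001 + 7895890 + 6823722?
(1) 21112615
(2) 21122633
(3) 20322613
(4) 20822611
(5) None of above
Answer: 5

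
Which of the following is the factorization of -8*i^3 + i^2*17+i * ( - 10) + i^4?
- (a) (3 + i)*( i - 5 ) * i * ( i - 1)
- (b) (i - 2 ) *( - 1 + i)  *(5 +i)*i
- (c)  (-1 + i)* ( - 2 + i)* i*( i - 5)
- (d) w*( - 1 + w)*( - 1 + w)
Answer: c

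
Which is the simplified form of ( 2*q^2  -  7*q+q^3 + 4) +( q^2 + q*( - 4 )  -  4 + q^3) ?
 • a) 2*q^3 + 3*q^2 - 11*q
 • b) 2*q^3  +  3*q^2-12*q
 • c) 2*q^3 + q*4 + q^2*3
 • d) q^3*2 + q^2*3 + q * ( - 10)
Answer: a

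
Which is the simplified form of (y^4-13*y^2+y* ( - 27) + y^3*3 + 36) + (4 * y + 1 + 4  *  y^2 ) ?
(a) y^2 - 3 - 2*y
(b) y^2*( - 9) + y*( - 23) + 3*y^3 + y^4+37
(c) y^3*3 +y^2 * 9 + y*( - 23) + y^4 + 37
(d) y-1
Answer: b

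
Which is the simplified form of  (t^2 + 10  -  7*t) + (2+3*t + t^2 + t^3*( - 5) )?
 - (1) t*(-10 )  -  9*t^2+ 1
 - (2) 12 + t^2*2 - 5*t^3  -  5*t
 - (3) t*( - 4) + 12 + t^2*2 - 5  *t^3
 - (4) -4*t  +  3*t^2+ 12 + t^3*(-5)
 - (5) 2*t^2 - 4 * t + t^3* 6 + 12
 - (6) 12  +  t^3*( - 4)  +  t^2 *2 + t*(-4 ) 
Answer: 3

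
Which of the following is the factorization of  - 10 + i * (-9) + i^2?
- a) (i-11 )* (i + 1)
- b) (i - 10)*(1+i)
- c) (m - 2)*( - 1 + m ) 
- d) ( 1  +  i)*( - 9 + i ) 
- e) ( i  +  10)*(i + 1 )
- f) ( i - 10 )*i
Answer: b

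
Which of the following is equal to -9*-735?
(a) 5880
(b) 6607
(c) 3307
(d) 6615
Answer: d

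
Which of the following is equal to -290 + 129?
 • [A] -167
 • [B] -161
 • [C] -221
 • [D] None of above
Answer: B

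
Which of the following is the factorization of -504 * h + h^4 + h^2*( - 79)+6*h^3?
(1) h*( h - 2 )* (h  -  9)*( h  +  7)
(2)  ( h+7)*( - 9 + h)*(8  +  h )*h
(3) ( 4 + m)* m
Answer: 2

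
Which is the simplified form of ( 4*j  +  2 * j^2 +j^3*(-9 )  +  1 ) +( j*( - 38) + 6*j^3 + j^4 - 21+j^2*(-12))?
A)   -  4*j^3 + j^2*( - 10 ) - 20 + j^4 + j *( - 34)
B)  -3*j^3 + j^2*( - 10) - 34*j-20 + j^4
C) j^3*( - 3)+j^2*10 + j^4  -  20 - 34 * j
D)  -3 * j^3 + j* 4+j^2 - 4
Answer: B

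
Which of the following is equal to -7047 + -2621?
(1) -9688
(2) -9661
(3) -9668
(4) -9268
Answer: 3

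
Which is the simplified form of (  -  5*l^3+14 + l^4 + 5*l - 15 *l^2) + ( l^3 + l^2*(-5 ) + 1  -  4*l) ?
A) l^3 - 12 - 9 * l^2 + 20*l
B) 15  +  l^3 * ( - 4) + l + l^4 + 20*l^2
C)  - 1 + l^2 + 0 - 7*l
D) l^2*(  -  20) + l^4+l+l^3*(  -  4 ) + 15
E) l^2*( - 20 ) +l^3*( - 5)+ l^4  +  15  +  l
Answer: D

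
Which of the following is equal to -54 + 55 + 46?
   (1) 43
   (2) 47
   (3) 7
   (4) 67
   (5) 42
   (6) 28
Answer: 2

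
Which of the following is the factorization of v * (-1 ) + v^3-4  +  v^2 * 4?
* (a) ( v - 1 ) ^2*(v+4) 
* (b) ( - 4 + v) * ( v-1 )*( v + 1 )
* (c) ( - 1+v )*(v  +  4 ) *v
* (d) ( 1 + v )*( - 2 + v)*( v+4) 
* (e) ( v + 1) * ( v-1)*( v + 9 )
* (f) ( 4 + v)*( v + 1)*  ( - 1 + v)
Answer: f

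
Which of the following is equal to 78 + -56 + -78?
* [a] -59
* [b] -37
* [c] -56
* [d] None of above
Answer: c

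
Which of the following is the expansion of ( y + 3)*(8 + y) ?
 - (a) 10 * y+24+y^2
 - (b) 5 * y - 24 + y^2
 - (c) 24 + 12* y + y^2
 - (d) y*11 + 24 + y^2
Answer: d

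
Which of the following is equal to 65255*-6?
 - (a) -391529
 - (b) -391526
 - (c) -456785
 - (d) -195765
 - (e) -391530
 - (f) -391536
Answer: e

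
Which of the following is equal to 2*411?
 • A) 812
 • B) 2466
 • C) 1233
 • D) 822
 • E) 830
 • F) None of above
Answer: D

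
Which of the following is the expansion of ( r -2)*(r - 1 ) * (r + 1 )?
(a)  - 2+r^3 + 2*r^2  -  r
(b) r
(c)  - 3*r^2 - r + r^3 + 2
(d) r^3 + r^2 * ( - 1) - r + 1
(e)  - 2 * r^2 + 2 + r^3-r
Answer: e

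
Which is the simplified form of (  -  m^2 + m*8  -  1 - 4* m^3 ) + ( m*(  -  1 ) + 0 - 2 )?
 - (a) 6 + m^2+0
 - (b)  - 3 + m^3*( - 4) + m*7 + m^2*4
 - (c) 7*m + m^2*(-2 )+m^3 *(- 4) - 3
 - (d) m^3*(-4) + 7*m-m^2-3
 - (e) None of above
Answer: d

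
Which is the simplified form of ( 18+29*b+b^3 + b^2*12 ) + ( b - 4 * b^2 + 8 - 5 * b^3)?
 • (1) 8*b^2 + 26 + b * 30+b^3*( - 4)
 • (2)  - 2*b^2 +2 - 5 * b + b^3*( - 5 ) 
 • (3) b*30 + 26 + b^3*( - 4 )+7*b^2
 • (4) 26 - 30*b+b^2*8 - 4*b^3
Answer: 1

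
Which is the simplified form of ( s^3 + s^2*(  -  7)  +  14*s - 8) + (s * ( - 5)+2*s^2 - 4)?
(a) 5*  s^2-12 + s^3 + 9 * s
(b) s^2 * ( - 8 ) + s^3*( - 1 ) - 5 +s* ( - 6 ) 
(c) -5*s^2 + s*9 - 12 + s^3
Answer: c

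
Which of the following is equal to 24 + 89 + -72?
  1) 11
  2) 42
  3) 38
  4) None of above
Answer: 4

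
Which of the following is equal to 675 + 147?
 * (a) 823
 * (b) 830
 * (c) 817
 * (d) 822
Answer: d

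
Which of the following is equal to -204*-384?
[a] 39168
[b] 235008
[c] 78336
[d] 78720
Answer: c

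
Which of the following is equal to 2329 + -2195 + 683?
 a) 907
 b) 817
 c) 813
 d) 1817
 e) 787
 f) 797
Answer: b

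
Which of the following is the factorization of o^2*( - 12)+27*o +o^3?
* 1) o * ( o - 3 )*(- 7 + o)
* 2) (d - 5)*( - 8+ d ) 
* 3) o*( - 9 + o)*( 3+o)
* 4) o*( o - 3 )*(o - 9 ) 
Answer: 4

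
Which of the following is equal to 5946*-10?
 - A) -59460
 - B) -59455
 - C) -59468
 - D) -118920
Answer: A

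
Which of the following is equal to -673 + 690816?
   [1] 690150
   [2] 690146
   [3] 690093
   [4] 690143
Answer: 4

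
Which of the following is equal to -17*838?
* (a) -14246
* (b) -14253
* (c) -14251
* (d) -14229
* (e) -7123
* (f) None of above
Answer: a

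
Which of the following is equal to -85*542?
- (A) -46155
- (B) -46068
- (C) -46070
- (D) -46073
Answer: C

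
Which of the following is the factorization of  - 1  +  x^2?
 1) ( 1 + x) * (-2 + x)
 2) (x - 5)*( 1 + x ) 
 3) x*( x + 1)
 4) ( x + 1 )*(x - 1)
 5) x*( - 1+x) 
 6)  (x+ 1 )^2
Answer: 4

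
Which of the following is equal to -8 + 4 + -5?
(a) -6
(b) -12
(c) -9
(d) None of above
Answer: c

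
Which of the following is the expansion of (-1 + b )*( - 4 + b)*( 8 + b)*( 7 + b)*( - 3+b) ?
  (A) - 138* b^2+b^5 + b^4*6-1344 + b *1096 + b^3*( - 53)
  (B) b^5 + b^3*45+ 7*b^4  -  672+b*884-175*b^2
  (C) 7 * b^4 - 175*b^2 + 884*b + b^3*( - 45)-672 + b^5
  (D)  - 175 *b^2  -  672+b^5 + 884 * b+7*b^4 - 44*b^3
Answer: C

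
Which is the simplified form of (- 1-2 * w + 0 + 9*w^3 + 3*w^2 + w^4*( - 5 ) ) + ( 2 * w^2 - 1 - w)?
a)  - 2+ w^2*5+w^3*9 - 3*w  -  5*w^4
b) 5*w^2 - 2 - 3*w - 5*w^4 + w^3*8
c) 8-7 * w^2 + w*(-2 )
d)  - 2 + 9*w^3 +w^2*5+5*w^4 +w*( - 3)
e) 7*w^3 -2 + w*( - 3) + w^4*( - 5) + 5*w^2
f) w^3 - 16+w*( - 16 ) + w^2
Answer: a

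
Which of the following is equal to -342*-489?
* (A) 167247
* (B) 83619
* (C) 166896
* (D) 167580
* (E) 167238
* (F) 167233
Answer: E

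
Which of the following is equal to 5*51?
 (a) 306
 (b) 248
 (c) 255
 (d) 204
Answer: c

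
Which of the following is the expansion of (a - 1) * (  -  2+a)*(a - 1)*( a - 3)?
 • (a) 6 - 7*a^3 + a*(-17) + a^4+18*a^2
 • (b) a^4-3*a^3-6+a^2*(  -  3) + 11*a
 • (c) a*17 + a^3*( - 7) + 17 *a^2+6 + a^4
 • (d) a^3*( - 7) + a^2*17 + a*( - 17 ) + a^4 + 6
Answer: d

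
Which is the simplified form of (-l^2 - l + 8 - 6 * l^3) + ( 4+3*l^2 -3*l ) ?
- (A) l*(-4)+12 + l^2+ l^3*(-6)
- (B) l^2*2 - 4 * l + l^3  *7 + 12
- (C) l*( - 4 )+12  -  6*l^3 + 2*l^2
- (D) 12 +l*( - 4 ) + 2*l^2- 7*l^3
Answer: C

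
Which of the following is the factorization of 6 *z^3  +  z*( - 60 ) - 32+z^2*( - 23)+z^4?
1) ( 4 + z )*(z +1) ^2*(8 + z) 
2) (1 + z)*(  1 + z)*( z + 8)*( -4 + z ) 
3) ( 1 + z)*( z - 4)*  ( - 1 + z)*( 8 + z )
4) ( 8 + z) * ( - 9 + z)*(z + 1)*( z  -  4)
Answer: 2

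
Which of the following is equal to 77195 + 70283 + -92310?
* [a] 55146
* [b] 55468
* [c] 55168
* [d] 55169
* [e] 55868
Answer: c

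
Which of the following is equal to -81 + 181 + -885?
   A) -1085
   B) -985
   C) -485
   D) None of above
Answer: D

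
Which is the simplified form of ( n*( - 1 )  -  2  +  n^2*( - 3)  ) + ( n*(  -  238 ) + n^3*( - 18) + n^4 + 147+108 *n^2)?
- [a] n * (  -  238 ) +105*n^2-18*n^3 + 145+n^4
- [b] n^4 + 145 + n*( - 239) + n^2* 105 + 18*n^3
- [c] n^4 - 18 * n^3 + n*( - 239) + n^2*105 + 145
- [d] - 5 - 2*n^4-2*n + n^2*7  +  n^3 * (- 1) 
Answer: c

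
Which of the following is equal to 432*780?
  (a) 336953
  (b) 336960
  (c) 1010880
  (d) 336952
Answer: b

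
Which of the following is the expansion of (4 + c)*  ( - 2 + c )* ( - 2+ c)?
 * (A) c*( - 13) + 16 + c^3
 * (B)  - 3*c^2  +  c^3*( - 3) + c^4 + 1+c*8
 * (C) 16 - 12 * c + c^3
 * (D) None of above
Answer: C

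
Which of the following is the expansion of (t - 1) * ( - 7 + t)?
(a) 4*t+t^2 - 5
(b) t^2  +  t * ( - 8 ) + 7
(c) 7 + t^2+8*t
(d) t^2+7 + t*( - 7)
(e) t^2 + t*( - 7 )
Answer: b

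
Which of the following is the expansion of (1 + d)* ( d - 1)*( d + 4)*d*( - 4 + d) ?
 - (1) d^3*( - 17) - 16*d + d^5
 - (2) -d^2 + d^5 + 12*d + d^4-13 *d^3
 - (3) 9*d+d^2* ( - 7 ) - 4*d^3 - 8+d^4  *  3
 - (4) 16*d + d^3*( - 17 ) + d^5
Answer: 4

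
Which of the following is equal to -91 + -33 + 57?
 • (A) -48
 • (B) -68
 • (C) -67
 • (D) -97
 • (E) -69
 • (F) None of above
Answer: C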